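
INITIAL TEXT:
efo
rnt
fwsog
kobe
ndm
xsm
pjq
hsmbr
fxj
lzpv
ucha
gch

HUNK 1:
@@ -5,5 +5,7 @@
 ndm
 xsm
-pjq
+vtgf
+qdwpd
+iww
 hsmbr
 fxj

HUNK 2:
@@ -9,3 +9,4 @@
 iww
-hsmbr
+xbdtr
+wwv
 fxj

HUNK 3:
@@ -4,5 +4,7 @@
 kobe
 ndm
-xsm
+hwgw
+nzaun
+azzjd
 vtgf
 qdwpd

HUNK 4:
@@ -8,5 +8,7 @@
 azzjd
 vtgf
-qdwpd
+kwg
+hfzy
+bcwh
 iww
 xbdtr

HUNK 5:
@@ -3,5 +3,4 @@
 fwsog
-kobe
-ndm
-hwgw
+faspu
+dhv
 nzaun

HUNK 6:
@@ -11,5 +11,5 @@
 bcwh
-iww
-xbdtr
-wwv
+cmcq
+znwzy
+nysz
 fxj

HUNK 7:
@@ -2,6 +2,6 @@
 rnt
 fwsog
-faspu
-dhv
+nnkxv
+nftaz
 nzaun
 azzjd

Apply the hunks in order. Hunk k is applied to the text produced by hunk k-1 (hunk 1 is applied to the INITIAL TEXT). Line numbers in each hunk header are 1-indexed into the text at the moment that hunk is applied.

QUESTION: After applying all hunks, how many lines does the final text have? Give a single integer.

Hunk 1: at line 5 remove [pjq] add [vtgf,qdwpd,iww] -> 14 lines: efo rnt fwsog kobe ndm xsm vtgf qdwpd iww hsmbr fxj lzpv ucha gch
Hunk 2: at line 9 remove [hsmbr] add [xbdtr,wwv] -> 15 lines: efo rnt fwsog kobe ndm xsm vtgf qdwpd iww xbdtr wwv fxj lzpv ucha gch
Hunk 3: at line 4 remove [xsm] add [hwgw,nzaun,azzjd] -> 17 lines: efo rnt fwsog kobe ndm hwgw nzaun azzjd vtgf qdwpd iww xbdtr wwv fxj lzpv ucha gch
Hunk 4: at line 8 remove [qdwpd] add [kwg,hfzy,bcwh] -> 19 lines: efo rnt fwsog kobe ndm hwgw nzaun azzjd vtgf kwg hfzy bcwh iww xbdtr wwv fxj lzpv ucha gch
Hunk 5: at line 3 remove [kobe,ndm,hwgw] add [faspu,dhv] -> 18 lines: efo rnt fwsog faspu dhv nzaun azzjd vtgf kwg hfzy bcwh iww xbdtr wwv fxj lzpv ucha gch
Hunk 6: at line 11 remove [iww,xbdtr,wwv] add [cmcq,znwzy,nysz] -> 18 lines: efo rnt fwsog faspu dhv nzaun azzjd vtgf kwg hfzy bcwh cmcq znwzy nysz fxj lzpv ucha gch
Hunk 7: at line 2 remove [faspu,dhv] add [nnkxv,nftaz] -> 18 lines: efo rnt fwsog nnkxv nftaz nzaun azzjd vtgf kwg hfzy bcwh cmcq znwzy nysz fxj lzpv ucha gch
Final line count: 18

Answer: 18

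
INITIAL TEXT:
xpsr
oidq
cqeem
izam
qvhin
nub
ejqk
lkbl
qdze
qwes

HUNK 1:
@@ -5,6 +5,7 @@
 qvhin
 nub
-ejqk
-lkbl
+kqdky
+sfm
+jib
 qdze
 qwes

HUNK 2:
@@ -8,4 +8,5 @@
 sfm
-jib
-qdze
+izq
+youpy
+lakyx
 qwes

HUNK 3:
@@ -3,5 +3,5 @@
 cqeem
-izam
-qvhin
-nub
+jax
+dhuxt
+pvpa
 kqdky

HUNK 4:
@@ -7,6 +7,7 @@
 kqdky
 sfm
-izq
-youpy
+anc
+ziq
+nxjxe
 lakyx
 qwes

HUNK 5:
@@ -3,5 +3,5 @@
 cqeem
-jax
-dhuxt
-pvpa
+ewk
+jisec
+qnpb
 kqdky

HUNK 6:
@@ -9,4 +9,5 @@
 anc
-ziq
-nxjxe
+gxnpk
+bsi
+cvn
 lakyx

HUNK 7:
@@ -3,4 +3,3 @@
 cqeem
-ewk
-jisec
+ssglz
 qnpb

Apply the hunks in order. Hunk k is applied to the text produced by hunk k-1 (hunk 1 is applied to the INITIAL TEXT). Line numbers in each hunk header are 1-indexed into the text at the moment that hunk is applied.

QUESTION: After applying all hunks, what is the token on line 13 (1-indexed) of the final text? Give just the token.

Hunk 1: at line 5 remove [ejqk,lkbl] add [kqdky,sfm,jib] -> 11 lines: xpsr oidq cqeem izam qvhin nub kqdky sfm jib qdze qwes
Hunk 2: at line 8 remove [jib,qdze] add [izq,youpy,lakyx] -> 12 lines: xpsr oidq cqeem izam qvhin nub kqdky sfm izq youpy lakyx qwes
Hunk 3: at line 3 remove [izam,qvhin,nub] add [jax,dhuxt,pvpa] -> 12 lines: xpsr oidq cqeem jax dhuxt pvpa kqdky sfm izq youpy lakyx qwes
Hunk 4: at line 7 remove [izq,youpy] add [anc,ziq,nxjxe] -> 13 lines: xpsr oidq cqeem jax dhuxt pvpa kqdky sfm anc ziq nxjxe lakyx qwes
Hunk 5: at line 3 remove [jax,dhuxt,pvpa] add [ewk,jisec,qnpb] -> 13 lines: xpsr oidq cqeem ewk jisec qnpb kqdky sfm anc ziq nxjxe lakyx qwes
Hunk 6: at line 9 remove [ziq,nxjxe] add [gxnpk,bsi,cvn] -> 14 lines: xpsr oidq cqeem ewk jisec qnpb kqdky sfm anc gxnpk bsi cvn lakyx qwes
Hunk 7: at line 3 remove [ewk,jisec] add [ssglz] -> 13 lines: xpsr oidq cqeem ssglz qnpb kqdky sfm anc gxnpk bsi cvn lakyx qwes
Final line 13: qwes

Answer: qwes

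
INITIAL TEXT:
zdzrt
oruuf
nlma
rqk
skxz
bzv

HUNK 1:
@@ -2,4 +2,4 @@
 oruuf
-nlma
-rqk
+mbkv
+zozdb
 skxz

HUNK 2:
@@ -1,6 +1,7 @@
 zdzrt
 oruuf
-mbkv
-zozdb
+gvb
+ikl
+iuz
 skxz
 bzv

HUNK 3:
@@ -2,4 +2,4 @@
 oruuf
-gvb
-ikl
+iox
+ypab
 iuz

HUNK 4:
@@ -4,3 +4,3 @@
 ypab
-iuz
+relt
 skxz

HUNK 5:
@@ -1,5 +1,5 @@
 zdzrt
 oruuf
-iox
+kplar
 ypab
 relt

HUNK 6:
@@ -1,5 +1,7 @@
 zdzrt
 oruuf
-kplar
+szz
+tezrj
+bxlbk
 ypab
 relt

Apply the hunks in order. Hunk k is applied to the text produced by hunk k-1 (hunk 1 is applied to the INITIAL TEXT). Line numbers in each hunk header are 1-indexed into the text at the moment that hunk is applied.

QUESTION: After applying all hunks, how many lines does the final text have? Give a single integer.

Hunk 1: at line 2 remove [nlma,rqk] add [mbkv,zozdb] -> 6 lines: zdzrt oruuf mbkv zozdb skxz bzv
Hunk 2: at line 1 remove [mbkv,zozdb] add [gvb,ikl,iuz] -> 7 lines: zdzrt oruuf gvb ikl iuz skxz bzv
Hunk 3: at line 2 remove [gvb,ikl] add [iox,ypab] -> 7 lines: zdzrt oruuf iox ypab iuz skxz bzv
Hunk 4: at line 4 remove [iuz] add [relt] -> 7 lines: zdzrt oruuf iox ypab relt skxz bzv
Hunk 5: at line 1 remove [iox] add [kplar] -> 7 lines: zdzrt oruuf kplar ypab relt skxz bzv
Hunk 6: at line 1 remove [kplar] add [szz,tezrj,bxlbk] -> 9 lines: zdzrt oruuf szz tezrj bxlbk ypab relt skxz bzv
Final line count: 9

Answer: 9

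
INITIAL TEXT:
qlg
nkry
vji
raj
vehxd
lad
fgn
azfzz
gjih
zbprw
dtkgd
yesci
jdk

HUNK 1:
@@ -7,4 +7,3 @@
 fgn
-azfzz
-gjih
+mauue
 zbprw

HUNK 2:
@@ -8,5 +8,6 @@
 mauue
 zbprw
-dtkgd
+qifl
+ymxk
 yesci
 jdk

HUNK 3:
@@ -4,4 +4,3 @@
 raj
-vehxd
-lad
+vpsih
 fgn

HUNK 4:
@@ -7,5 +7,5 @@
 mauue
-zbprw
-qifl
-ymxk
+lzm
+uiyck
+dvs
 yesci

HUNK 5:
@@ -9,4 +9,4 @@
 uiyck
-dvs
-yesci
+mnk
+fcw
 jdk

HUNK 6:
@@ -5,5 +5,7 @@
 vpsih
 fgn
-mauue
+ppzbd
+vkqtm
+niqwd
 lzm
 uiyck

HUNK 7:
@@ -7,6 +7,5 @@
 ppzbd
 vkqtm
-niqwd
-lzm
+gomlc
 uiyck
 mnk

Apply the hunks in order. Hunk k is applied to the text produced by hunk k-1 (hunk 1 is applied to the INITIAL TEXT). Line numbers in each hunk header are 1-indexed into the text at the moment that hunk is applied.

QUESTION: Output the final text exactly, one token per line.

Hunk 1: at line 7 remove [azfzz,gjih] add [mauue] -> 12 lines: qlg nkry vji raj vehxd lad fgn mauue zbprw dtkgd yesci jdk
Hunk 2: at line 8 remove [dtkgd] add [qifl,ymxk] -> 13 lines: qlg nkry vji raj vehxd lad fgn mauue zbprw qifl ymxk yesci jdk
Hunk 3: at line 4 remove [vehxd,lad] add [vpsih] -> 12 lines: qlg nkry vji raj vpsih fgn mauue zbprw qifl ymxk yesci jdk
Hunk 4: at line 7 remove [zbprw,qifl,ymxk] add [lzm,uiyck,dvs] -> 12 lines: qlg nkry vji raj vpsih fgn mauue lzm uiyck dvs yesci jdk
Hunk 5: at line 9 remove [dvs,yesci] add [mnk,fcw] -> 12 lines: qlg nkry vji raj vpsih fgn mauue lzm uiyck mnk fcw jdk
Hunk 6: at line 5 remove [mauue] add [ppzbd,vkqtm,niqwd] -> 14 lines: qlg nkry vji raj vpsih fgn ppzbd vkqtm niqwd lzm uiyck mnk fcw jdk
Hunk 7: at line 7 remove [niqwd,lzm] add [gomlc] -> 13 lines: qlg nkry vji raj vpsih fgn ppzbd vkqtm gomlc uiyck mnk fcw jdk

Answer: qlg
nkry
vji
raj
vpsih
fgn
ppzbd
vkqtm
gomlc
uiyck
mnk
fcw
jdk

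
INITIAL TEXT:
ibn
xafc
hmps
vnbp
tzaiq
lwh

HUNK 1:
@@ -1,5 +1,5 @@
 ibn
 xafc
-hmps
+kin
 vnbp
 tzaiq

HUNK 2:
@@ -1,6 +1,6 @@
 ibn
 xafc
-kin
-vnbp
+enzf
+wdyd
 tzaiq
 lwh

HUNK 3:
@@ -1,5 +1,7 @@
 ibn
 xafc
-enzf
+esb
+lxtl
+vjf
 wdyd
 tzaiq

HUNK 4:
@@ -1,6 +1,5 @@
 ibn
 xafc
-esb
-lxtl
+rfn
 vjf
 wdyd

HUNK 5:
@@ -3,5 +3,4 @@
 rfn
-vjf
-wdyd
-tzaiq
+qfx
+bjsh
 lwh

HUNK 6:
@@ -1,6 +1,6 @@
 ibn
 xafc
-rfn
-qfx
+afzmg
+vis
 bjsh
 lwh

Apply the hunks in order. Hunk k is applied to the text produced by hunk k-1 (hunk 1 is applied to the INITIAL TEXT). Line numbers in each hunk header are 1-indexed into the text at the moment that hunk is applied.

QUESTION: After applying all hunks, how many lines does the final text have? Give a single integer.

Hunk 1: at line 1 remove [hmps] add [kin] -> 6 lines: ibn xafc kin vnbp tzaiq lwh
Hunk 2: at line 1 remove [kin,vnbp] add [enzf,wdyd] -> 6 lines: ibn xafc enzf wdyd tzaiq lwh
Hunk 3: at line 1 remove [enzf] add [esb,lxtl,vjf] -> 8 lines: ibn xafc esb lxtl vjf wdyd tzaiq lwh
Hunk 4: at line 1 remove [esb,lxtl] add [rfn] -> 7 lines: ibn xafc rfn vjf wdyd tzaiq lwh
Hunk 5: at line 3 remove [vjf,wdyd,tzaiq] add [qfx,bjsh] -> 6 lines: ibn xafc rfn qfx bjsh lwh
Hunk 6: at line 1 remove [rfn,qfx] add [afzmg,vis] -> 6 lines: ibn xafc afzmg vis bjsh lwh
Final line count: 6

Answer: 6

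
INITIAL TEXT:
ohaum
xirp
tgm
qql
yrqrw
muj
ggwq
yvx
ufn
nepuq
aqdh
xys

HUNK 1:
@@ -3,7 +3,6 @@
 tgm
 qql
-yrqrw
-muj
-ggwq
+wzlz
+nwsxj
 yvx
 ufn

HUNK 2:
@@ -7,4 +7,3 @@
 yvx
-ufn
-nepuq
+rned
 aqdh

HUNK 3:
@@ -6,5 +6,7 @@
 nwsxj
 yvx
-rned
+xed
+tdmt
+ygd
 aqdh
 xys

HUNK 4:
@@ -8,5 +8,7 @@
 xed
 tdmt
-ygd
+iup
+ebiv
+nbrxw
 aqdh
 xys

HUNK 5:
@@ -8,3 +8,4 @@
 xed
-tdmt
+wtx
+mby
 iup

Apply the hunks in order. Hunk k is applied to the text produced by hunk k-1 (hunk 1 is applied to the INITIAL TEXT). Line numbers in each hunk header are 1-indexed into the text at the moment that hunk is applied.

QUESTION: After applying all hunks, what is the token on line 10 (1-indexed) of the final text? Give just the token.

Hunk 1: at line 3 remove [yrqrw,muj,ggwq] add [wzlz,nwsxj] -> 11 lines: ohaum xirp tgm qql wzlz nwsxj yvx ufn nepuq aqdh xys
Hunk 2: at line 7 remove [ufn,nepuq] add [rned] -> 10 lines: ohaum xirp tgm qql wzlz nwsxj yvx rned aqdh xys
Hunk 3: at line 6 remove [rned] add [xed,tdmt,ygd] -> 12 lines: ohaum xirp tgm qql wzlz nwsxj yvx xed tdmt ygd aqdh xys
Hunk 4: at line 8 remove [ygd] add [iup,ebiv,nbrxw] -> 14 lines: ohaum xirp tgm qql wzlz nwsxj yvx xed tdmt iup ebiv nbrxw aqdh xys
Hunk 5: at line 8 remove [tdmt] add [wtx,mby] -> 15 lines: ohaum xirp tgm qql wzlz nwsxj yvx xed wtx mby iup ebiv nbrxw aqdh xys
Final line 10: mby

Answer: mby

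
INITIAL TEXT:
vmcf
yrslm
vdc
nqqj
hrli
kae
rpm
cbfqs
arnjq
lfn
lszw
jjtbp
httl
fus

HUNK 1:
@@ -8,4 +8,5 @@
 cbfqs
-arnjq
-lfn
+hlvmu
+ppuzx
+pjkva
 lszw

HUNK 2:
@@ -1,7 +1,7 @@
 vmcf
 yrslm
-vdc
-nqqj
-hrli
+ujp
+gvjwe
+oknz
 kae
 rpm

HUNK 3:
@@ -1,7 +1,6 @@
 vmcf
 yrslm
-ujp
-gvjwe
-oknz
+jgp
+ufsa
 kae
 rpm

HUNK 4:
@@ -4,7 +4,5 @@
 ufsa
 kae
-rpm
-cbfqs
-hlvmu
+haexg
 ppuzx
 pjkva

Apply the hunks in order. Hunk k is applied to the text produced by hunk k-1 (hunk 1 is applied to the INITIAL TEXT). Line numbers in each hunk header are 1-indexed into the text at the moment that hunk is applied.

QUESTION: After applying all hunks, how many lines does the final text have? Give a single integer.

Answer: 12

Derivation:
Hunk 1: at line 8 remove [arnjq,lfn] add [hlvmu,ppuzx,pjkva] -> 15 lines: vmcf yrslm vdc nqqj hrli kae rpm cbfqs hlvmu ppuzx pjkva lszw jjtbp httl fus
Hunk 2: at line 1 remove [vdc,nqqj,hrli] add [ujp,gvjwe,oknz] -> 15 lines: vmcf yrslm ujp gvjwe oknz kae rpm cbfqs hlvmu ppuzx pjkva lszw jjtbp httl fus
Hunk 3: at line 1 remove [ujp,gvjwe,oknz] add [jgp,ufsa] -> 14 lines: vmcf yrslm jgp ufsa kae rpm cbfqs hlvmu ppuzx pjkva lszw jjtbp httl fus
Hunk 4: at line 4 remove [rpm,cbfqs,hlvmu] add [haexg] -> 12 lines: vmcf yrslm jgp ufsa kae haexg ppuzx pjkva lszw jjtbp httl fus
Final line count: 12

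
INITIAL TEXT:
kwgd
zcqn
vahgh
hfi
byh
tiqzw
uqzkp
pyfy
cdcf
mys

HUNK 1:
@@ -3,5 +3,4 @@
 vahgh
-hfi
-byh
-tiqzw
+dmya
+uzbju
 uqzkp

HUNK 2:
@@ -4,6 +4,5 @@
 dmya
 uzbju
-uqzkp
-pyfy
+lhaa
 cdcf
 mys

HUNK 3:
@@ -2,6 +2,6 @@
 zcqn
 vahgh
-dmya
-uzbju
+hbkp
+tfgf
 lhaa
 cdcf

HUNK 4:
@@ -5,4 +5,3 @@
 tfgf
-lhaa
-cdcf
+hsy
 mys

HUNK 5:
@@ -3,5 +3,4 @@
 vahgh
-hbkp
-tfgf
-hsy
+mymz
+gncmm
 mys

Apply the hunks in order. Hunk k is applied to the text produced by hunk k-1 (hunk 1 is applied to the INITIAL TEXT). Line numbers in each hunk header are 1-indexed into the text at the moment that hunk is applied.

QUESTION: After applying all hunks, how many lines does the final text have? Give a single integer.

Hunk 1: at line 3 remove [hfi,byh,tiqzw] add [dmya,uzbju] -> 9 lines: kwgd zcqn vahgh dmya uzbju uqzkp pyfy cdcf mys
Hunk 2: at line 4 remove [uqzkp,pyfy] add [lhaa] -> 8 lines: kwgd zcqn vahgh dmya uzbju lhaa cdcf mys
Hunk 3: at line 2 remove [dmya,uzbju] add [hbkp,tfgf] -> 8 lines: kwgd zcqn vahgh hbkp tfgf lhaa cdcf mys
Hunk 4: at line 5 remove [lhaa,cdcf] add [hsy] -> 7 lines: kwgd zcqn vahgh hbkp tfgf hsy mys
Hunk 5: at line 3 remove [hbkp,tfgf,hsy] add [mymz,gncmm] -> 6 lines: kwgd zcqn vahgh mymz gncmm mys
Final line count: 6

Answer: 6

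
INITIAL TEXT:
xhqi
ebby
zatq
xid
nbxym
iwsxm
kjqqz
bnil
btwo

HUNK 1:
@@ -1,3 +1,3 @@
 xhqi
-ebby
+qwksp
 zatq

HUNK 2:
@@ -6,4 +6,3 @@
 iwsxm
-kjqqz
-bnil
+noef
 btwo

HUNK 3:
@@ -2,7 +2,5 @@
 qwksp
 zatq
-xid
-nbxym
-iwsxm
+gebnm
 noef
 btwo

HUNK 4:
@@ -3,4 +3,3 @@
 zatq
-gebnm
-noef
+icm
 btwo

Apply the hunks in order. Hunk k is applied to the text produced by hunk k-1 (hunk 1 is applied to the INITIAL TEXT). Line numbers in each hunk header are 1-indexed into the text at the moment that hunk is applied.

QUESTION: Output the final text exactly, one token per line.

Hunk 1: at line 1 remove [ebby] add [qwksp] -> 9 lines: xhqi qwksp zatq xid nbxym iwsxm kjqqz bnil btwo
Hunk 2: at line 6 remove [kjqqz,bnil] add [noef] -> 8 lines: xhqi qwksp zatq xid nbxym iwsxm noef btwo
Hunk 3: at line 2 remove [xid,nbxym,iwsxm] add [gebnm] -> 6 lines: xhqi qwksp zatq gebnm noef btwo
Hunk 4: at line 3 remove [gebnm,noef] add [icm] -> 5 lines: xhqi qwksp zatq icm btwo

Answer: xhqi
qwksp
zatq
icm
btwo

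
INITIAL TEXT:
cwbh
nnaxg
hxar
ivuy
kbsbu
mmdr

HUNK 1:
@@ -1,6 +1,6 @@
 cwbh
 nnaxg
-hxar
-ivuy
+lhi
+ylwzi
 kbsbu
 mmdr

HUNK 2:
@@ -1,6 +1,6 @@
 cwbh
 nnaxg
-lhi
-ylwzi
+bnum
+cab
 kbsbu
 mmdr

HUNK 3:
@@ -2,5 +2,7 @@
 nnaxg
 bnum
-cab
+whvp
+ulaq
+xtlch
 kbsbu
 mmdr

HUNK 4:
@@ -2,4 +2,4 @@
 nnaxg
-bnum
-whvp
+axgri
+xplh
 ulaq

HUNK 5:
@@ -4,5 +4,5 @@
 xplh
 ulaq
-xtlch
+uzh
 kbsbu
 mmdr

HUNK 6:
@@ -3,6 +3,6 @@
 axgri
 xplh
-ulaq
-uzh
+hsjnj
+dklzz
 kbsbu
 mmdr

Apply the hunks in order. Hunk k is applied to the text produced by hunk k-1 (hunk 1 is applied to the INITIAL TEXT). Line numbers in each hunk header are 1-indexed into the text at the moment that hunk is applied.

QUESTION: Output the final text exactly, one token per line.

Hunk 1: at line 1 remove [hxar,ivuy] add [lhi,ylwzi] -> 6 lines: cwbh nnaxg lhi ylwzi kbsbu mmdr
Hunk 2: at line 1 remove [lhi,ylwzi] add [bnum,cab] -> 6 lines: cwbh nnaxg bnum cab kbsbu mmdr
Hunk 3: at line 2 remove [cab] add [whvp,ulaq,xtlch] -> 8 lines: cwbh nnaxg bnum whvp ulaq xtlch kbsbu mmdr
Hunk 4: at line 2 remove [bnum,whvp] add [axgri,xplh] -> 8 lines: cwbh nnaxg axgri xplh ulaq xtlch kbsbu mmdr
Hunk 5: at line 4 remove [xtlch] add [uzh] -> 8 lines: cwbh nnaxg axgri xplh ulaq uzh kbsbu mmdr
Hunk 6: at line 3 remove [ulaq,uzh] add [hsjnj,dklzz] -> 8 lines: cwbh nnaxg axgri xplh hsjnj dklzz kbsbu mmdr

Answer: cwbh
nnaxg
axgri
xplh
hsjnj
dklzz
kbsbu
mmdr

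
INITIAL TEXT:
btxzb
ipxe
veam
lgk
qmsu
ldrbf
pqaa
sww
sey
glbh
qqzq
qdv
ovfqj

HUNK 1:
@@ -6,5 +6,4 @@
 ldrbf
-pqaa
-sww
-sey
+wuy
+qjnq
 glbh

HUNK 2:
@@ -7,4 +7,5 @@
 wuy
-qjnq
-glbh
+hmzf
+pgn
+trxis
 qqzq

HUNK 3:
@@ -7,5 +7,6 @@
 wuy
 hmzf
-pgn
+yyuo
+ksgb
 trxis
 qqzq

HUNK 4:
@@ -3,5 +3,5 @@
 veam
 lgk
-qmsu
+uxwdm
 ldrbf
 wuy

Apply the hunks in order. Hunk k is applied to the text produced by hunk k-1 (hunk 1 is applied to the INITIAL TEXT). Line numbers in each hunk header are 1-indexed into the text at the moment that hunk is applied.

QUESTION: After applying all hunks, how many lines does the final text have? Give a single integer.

Answer: 14

Derivation:
Hunk 1: at line 6 remove [pqaa,sww,sey] add [wuy,qjnq] -> 12 lines: btxzb ipxe veam lgk qmsu ldrbf wuy qjnq glbh qqzq qdv ovfqj
Hunk 2: at line 7 remove [qjnq,glbh] add [hmzf,pgn,trxis] -> 13 lines: btxzb ipxe veam lgk qmsu ldrbf wuy hmzf pgn trxis qqzq qdv ovfqj
Hunk 3: at line 7 remove [pgn] add [yyuo,ksgb] -> 14 lines: btxzb ipxe veam lgk qmsu ldrbf wuy hmzf yyuo ksgb trxis qqzq qdv ovfqj
Hunk 4: at line 3 remove [qmsu] add [uxwdm] -> 14 lines: btxzb ipxe veam lgk uxwdm ldrbf wuy hmzf yyuo ksgb trxis qqzq qdv ovfqj
Final line count: 14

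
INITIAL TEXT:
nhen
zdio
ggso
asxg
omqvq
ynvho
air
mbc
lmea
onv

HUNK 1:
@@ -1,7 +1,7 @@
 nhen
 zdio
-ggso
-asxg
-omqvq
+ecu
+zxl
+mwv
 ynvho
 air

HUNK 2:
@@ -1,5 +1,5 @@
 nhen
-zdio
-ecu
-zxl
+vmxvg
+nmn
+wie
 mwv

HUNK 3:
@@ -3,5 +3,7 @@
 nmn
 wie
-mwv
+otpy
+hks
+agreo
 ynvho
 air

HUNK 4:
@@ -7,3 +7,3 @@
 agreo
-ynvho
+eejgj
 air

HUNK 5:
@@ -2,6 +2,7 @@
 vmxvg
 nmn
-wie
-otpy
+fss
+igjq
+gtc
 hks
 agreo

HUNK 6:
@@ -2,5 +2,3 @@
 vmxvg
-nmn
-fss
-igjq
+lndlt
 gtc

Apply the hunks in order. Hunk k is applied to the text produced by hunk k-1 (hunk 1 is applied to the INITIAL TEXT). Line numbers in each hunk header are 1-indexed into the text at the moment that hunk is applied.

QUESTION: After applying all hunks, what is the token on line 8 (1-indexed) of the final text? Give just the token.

Hunk 1: at line 1 remove [ggso,asxg,omqvq] add [ecu,zxl,mwv] -> 10 lines: nhen zdio ecu zxl mwv ynvho air mbc lmea onv
Hunk 2: at line 1 remove [zdio,ecu,zxl] add [vmxvg,nmn,wie] -> 10 lines: nhen vmxvg nmn wie mwv ynvho air mbc lmea onv
Hunk 3: at line 3 remove [mwv] add [otpy,hks,agreo] -> 12 lines: nhen vmxvg nmn wie otpy hks agreo ynvho air mbc lmea onv
Hunk 4: at line 7 remove [ynvho] add [eejgj] -> 12 lines: nhen vmxvg nmn wie otpy hks agreo eejgj air mbc lmea onv
Hunk 5: at line 2 remove [wie,otpy] add [fss,igjq,gtc] -> 13 lines: nhen vmxvg nmn fss igjq gtc hks agreo eejgj air mbc lmea onv
Hunk 6: at line 2 remove [nmn,fss,igjq] add [lndlt] -> 11 lines: nhen vmxvg lndlt gtc hks agreo eejgj air mbc lmea onv
Final line 8: air

Answer: air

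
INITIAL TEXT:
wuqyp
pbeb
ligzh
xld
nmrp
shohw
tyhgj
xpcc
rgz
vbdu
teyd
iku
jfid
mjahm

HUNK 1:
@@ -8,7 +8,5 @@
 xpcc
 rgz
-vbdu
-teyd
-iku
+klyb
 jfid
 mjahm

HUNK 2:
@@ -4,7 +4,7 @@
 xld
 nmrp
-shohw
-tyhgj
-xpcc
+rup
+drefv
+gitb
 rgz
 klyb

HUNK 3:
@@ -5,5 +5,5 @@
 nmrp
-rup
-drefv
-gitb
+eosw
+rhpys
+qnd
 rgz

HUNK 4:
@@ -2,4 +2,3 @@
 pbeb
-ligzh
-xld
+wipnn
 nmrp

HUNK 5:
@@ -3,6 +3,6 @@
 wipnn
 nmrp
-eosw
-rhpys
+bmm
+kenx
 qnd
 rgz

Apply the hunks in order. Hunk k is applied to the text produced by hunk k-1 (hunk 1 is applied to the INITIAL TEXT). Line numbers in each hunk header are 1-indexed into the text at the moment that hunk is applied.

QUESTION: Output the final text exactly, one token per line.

Answer: wuqyp
pbeb
wipnn
nmrp
bmm
kenx
qnd
rgz
klyb
jfid
mjahm

Derivation:
Hunk 1: at line 8 remove [vbdu,teyd,iku] add [klyb] -> 12 lines: wuqyp pbeb ligzh xld nmrp shohw tyhgj xpcc rgz klyb jfid mjahm
Hunk 2: at line 4 remove [shohw,tyhgj,xpcc] add [rup,drefv,gitb] -> 12 lines: wuqyp pbeb ligzh xld nmrp rup drefv gitb rgz klyb jfid mjahm
Hunk 3: at line 5 remove [rup,drefv,gitb] add [eosw,rhpys,qnd] -> 12 lines: wuqyp pbeb ligzh xld nmrp eosw rhpys qnd rgz klyb jfid mjahm
Hunk 4: at line 2 remove [ligzh,xld] add [wipnn] -> 11 lines: wuqyp pbeb wipnn nmrp eosw rhpys qnd rgz klyb jfid mjahm
Hunk 5: at line 3 remove [eosw,rhpys] add [bmm,kenx] -> 11 lines: wuqyp pbeb wipnn nmrp bmm kenx qnd rgz klyb jfid mjahm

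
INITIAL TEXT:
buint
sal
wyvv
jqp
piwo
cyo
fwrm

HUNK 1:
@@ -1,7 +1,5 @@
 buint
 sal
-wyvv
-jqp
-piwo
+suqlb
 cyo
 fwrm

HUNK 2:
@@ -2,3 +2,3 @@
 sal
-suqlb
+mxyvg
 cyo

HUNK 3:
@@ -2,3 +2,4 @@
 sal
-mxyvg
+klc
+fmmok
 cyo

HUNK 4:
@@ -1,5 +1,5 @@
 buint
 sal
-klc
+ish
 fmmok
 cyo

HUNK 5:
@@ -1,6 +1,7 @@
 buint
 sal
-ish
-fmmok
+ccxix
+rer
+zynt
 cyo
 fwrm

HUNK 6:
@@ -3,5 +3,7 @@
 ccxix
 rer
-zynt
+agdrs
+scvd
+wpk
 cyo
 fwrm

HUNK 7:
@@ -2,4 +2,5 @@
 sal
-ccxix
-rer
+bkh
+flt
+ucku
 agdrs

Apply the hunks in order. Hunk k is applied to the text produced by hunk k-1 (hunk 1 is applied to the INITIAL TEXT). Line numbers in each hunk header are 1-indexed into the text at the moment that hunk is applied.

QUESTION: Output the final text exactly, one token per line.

Hunk 1: at line 1 remove [wyvv,jqp,piwo] add [suqlb] -> 5 lines: buint sal suqlb cyo fwrm
Hunk 2: at line 2 remove [suqlb] add [mxyvg] -> 5 lines: buint sal mxyvg cyo fwrm
Hunk 3: at line 2 remove [mxyvg] add [klc,fmmok] -> 6 lines: buint sal klc fmmok cyo fwrm
Hunk 4: at line 1 remove [klc] add [ish] -> 6 lines: buint sal ish fmmok cyo fwrm
Hunk 5: at line 1 remove [ish,fmmok] add [ccxix,rer,zynt] -> 7 lines: buint sal ccxix rer zynt cyo fwrm
Hunk 6: at line 3 remove [zynt] add [agdrs,scvd,wpk] -> 9 lines: buint sal ccxix rer agdrs scvd wpk cyo fwrm
Hunk 7: at line 2 remove [ccxix,rer] add [bkh,flt,ucku] -> 10 lines: buint sal bkh flt ucku agdrs scvd wpk cyo fwrm

Answer: buint
sal
bkh
flt
ucku
agdrs
scvd
wpk
cyo
fwrm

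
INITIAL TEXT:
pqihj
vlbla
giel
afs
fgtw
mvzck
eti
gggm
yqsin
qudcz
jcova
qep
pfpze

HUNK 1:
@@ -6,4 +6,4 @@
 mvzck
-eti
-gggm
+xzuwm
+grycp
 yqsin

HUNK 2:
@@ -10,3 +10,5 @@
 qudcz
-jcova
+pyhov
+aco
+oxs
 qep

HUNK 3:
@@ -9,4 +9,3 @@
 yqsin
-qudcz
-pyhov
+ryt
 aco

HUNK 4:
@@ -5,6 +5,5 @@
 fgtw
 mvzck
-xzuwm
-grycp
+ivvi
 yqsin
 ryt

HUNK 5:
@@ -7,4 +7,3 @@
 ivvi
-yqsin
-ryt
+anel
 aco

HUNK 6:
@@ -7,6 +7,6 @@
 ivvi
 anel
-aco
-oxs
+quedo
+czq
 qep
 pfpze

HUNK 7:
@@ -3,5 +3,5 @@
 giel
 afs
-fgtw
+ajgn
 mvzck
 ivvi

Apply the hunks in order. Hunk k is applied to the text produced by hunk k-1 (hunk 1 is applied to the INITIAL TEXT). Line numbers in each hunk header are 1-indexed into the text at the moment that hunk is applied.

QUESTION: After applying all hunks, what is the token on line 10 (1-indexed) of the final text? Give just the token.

Hunk 1: at line 6 remove [eti,gggm] add [xzuwm,grycp] -> 13 lines: pqihj vlbla giel afs fgtw mvzck xzuwm grycp yqsin qudcz jcova qep pfpze
Hunk 2: at line 10 remove [jcova] add [pyhov,aco,oxs] -> 15 lines: pqihj vlbla giel afs fgtw mvzck xzuwm grycp yqsin qudcz pyhov aco oxs qep pfpze
Hunk 3: at line 9 remove [qudcz,pyhov] add [ryt] -> 14 lines: pqihj vlbla giel afs fgtw mvzck xzuwm grycp yqsin ryt aco oxs qep pfpze
Hunk 4: at line 5 remove [xzuwm,grycp] add [ivvi] -> 13 lines: pqihj vlbla giel afs fgtw mvzck ivvi yqsin ryt aco oxs qep pfpze
Hunk 5: at line 7 remove [yqsin,ryt] add [anel] -> 12 lines: pqihj vlbla giel afs fgtw mvzck ivvi anel aco oxs qep pfpze
Hunk 6: at line 7 remove [aco,oxs] add [quedo,czq] -> 12 lines: pqihj vlbla giel afs fgtw mvzck ivvi anel quedo czq qep pfpze
Hunk 7: at line 3 remove [fgtw] add [ajgn] -> 12 lines: pqihj vlbla giel afs ajgn mvzck ivvi anel quedo czq qep pfpze
Final line 10: czq

Answer: czq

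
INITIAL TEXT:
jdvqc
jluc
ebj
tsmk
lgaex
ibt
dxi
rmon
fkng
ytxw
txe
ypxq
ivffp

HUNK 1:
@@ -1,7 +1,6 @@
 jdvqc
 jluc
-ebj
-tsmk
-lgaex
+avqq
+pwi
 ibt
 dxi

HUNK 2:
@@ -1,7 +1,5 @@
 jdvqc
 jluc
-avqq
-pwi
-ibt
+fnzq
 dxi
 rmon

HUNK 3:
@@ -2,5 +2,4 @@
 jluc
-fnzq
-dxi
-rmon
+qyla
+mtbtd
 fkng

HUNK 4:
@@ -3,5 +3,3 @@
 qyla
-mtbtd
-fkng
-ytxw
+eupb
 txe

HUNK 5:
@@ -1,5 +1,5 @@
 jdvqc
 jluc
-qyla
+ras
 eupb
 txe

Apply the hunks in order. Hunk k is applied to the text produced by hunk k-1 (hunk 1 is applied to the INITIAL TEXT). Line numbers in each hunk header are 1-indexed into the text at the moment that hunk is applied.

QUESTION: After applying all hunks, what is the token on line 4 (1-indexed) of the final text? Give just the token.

Answer: eupb

Derivation:
Hunk 1: at line 1 remove [ebj,tsmk,lgaex] add [avqq,pwi] -> 12 lines: jdvqc jluc avqq pwi ibt dxi rmon fkng ytxw txe ypxq ivffp
Hunk 2: at line 1 remove [avqq,pwi,ibt] add [fnzq] -> 10 lines: jdvqc jluc fnzq dxi rmon fkng ytxw txe ypxq ivffp
Hunk 3: at line 2 remove [fnzq,dxi,rmon] add [qyla,mtbtd] -> 9 lines: jdvqc jluc qyla mtbtd fkng ytxw txe ypxq ivffp
Hunk 4: at line 3 remove [mtbtd,fkng,ytxw] add [eupb] -> 7 lines: jdvqc jluc qyla eupb txe ypxq ivffp
Hunk 5: at line 1 remove [qyla] add [ras] -> 7 lines: jdvqc jluc ras eupb txe ypxq ivffp
Final line 4: eupb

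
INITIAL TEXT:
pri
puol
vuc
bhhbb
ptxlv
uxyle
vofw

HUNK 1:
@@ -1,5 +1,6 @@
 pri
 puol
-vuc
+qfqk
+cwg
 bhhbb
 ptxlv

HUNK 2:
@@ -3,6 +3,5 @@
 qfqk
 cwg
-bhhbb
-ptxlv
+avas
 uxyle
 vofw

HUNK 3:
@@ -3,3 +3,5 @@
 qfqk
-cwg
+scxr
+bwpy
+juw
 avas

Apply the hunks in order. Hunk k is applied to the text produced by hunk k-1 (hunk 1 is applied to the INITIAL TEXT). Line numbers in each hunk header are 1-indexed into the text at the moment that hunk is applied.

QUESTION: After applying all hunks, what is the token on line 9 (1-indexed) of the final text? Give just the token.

Hunk 1: at line 1 remove [vuc] add [qfqk,cwg] -> 8 lines: pri puol qfqk cwg bhhbb ptxlv uxyle vofw
Hunk 2: at line 3 remove [bhhbb,ptxlv] add [avas] -> 7 lines: pri puol qfqk cwg avas uxyle vofw
Hunk 3: at line 3 remove [cwg] add [scxr,bwpy,juw] -> 9 lines: pri puol qfqk scxr bwpy juw avas uxyle vofw
Final line 9: vofw

Answer: vofw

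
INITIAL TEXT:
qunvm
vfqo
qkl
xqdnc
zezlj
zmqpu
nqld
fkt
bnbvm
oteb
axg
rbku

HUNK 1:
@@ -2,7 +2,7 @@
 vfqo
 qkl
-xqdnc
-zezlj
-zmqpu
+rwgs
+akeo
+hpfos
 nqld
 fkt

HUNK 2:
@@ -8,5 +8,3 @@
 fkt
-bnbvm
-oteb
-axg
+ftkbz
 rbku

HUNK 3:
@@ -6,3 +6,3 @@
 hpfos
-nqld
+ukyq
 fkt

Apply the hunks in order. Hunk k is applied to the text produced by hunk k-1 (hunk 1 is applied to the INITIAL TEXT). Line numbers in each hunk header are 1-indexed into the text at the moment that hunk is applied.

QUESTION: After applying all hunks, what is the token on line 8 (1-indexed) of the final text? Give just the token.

Answer: fkt

Derivation:
Hunk 1: at line 2 remove [xqdnc,zezlj,zmqpu] add [rwgs,akeo,hpfos] -> 12 lines: qunvm vfqo qkl rwgs akeo hpfos nqld fkt bnbvm oteb axg rbku
Hunk 2: at line 8 remove [bnbvm,oteb,axg] add [ftkbz] -> 10 lines: qunvm vfqo qkl rwgs akeo hpfos nqld fkt ftkbz rbku
Hunk 3: at line 6 remove [nqld] add [ukyq] -> 10 lines: qunvm vfqo qkl rwgs akeo hpfos ukyq fkt ftkbz rbku
Final line 8: fkt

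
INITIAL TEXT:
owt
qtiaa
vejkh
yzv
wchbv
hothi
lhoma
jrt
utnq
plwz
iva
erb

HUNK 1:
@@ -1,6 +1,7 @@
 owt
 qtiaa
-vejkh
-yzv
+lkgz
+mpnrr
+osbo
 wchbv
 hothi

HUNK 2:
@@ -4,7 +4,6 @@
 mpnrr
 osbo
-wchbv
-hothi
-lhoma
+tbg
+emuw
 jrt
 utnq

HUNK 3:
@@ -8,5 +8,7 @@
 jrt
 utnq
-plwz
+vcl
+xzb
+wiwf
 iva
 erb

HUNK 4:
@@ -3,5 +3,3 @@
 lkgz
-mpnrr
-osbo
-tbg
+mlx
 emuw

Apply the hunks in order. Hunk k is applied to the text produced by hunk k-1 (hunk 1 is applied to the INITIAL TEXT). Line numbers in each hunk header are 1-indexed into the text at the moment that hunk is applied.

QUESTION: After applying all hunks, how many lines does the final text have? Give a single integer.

Hunk 1: at line 1 remove [vejkh,yzv] add [lkgz,mpnrr,osbo] -> 13 lines: owt qtiaa lkgz mpnrr osbo wchbv hothi lhoma jrt utnq plwz iva erb
Hunk 2: at line 4 remove [wchbv,hothi,lhoma] add [tbg,emuw] -> 12 lines: owt qtiaa lkgz mpnrr osbo tbg emuw jrt utnq plwz iva erb
Hunk 3: at line 8 remove [plwz] add [vcl,xzb,wiwf] -> 14 lines: owt qtiaa lkgz mpnrr osbo tbg emuw jrt utnq vcl xzb wiwf iva erb
Hunk 4: at line 3 remove [mpnrr,osbo,tbg] add [mlx] -> 12 lines: owt qtiaa lkgz mlx emuw jrt utnq vcl xzb wiwf iva erb
Final line count: 12

Answer: 12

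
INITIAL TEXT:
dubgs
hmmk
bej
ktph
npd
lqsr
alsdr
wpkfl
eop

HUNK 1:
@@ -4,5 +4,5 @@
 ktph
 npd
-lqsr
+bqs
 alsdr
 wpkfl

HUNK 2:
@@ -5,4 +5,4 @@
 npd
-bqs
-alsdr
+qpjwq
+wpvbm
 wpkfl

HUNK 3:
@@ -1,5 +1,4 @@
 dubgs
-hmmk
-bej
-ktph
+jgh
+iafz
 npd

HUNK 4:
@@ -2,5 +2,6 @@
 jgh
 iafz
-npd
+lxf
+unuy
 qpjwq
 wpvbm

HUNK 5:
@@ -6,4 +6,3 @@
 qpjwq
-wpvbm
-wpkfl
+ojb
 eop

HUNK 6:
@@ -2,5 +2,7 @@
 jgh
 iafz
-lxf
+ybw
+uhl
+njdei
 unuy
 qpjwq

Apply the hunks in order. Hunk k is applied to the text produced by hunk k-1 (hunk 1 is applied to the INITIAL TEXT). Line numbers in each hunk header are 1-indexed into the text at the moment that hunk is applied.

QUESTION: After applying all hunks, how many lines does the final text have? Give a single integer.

Answer: 10

Derivation:
Hunk 1: at line 4 remove [lqsr] add [bqs] -> 9 lines: dubgs hmmk bej ktph npd bqs alsdr wpkfl eop
Hunk 2: at line 5 remove [bqs,alsdr] add [qpjwq,wpvbm] -> 9 lines: dubgs hmmk bej ktph npd qpjwq wpvbm wpkfl eop
Hunk 3: at line 1 remove [hmmk,bej,ktph] add [jgh,iafz] -> 8 lines: dubgs jgh iafz npd qpjwq wpvbm wpkfl eop
Hunk 4: at line 2 remove [npd] add [lxf,unuy] -> 9 lines: dubgs jgh iafz lxf unuy qpjwq wpvbm wpkfl eop
Hunk 5: at line 6 remove [wpvbm,wpkfl] add [ojb] -> 8 lines: dubgs jgh iafz lxf unuy qpjwq ojb eop
Hunk 6: at line 2 remove [lxf] add [ybw,uhl,njdei] -> 10 lines: dubgs jgh iafz ybw uhl njdei unuy qpjwq ojb eop
Final line count: 10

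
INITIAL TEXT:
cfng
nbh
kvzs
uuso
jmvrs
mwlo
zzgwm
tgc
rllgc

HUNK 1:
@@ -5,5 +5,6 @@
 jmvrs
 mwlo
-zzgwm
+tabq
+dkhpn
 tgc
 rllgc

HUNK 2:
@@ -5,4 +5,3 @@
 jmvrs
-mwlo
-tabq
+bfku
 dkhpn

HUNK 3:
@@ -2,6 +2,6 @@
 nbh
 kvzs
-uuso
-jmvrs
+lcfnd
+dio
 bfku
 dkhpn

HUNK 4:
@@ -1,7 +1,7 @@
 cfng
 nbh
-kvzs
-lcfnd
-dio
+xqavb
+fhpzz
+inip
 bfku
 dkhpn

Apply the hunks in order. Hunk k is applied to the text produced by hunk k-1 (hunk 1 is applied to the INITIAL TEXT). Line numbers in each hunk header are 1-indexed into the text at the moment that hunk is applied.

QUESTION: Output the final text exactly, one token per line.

Hunk 1: at line 5 remove [zzgwm] add [tabq,dkhpn] -> 10 lines: cfng nbh kvzs uuso jmvrs mwlo tabq dkhpn tgc rllgc
Hunk 2: at line 5 remove [mwlo,tabq] add [bfku] -> 9 lines: cfng nbh kvzs uuso jmvrs bfku dkhpn tgc rllgc
Hunk 3: at line 2 remove [uuso,jmvrs] add [lcfnd,dio] -> 9 lines: cfng nbh kvzs lcfnd dio bfku dkhpn tgc rllgc
Hunk 4: at line 1 remove [kvzs,lcfnd,dio] add [xqavb,fhpzz,inip] -> 9 lines: cfng nbh xqavb fhpzz inip bfku dkhpn tgc rllgc

Answer: cfng
nbh
xqavb
fhpzz
inip
bfku
dkhpn
tgc
rllgc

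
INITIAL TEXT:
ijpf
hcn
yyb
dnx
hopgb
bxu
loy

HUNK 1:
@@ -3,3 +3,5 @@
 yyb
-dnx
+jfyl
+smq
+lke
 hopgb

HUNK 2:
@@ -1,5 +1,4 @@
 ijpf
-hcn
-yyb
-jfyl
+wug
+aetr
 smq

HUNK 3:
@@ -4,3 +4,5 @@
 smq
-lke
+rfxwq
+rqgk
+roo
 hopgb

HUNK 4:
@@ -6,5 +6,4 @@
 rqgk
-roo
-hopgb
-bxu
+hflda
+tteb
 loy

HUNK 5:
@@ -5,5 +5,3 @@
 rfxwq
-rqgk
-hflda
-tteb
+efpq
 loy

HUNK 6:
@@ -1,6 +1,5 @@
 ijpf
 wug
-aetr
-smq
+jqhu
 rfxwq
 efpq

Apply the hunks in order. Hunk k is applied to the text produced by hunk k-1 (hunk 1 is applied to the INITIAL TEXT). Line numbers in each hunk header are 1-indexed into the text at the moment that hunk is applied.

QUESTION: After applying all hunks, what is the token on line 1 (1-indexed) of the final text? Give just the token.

Answer: ijpf

Derivation:
Hunk 1: at line 3 remove [dnx] add [jfyl,smq,lke] -> 9 lines: ijpf hcn yyb jfyl smq lke hopgb bxu loy
Hunk 2: at line 1 remove [hcn,yyb,jfyl] add [wug,aetr] -> 8 lines: ijpf wug aetr smq lke hopgb bxu loy
Hunk 3: at line 4 remove [lke] add [rfxwq,rqgk,roo] -> 10 lines: ijpf wug aetr smq rfxwq rqgk roo hopgb bxu loy
Hunk 4: at line 6 remove [roo,hopgb,bxu] add [hflda,tteb] -> 9 lines: ijpf wug aetr smq rfxwq rqgk hflda tteb loy
Hunk 5: at line 5 remove [rqgk,hflda,tteb] add [efpq] -> 7 lines: ijpf wug aetr smq rfxwq efpq loy
Hunk 6: at line 1 remove [aetr,smq] add [jqhu] -> 6 lines: ijpf wug jqhu rfxwq efpq loy
Final line 1: ijpf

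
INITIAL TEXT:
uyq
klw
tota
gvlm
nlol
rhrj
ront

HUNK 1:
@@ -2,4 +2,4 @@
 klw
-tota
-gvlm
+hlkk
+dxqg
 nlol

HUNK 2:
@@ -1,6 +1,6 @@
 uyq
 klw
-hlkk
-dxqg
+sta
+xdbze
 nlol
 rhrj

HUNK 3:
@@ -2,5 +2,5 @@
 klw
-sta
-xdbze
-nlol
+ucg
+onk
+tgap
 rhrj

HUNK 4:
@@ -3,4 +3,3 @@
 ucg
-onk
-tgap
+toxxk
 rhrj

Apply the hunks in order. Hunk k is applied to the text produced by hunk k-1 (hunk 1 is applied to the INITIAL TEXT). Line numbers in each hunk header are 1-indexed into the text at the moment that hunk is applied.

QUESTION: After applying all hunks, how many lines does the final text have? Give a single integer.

Hunk 1: at line 2 remove [tota,gvlm] add [hlkk,dxqg] -> 7 lines: uyq klw hlkk dxqg nlol rhrj ront
Hunk 2: at line 1 remove [hlkk,dxqg] add [sta,xdbze] -> 7 lines: uyq klw sta xdbze nlol rhrj ront
Hunk 3: at line 2 remove [sta,xdbze,nlol] add [ucg,onk,tgap] -> 7 lines: uyq klw ucg onk tgap rhrj ront
Hunk 4: at line 3 remove [onk,tgap] add [toxxk] -> 6 lines: uyq klw ucg toxxk rhrj ront
Final line count: 6

Answer: 6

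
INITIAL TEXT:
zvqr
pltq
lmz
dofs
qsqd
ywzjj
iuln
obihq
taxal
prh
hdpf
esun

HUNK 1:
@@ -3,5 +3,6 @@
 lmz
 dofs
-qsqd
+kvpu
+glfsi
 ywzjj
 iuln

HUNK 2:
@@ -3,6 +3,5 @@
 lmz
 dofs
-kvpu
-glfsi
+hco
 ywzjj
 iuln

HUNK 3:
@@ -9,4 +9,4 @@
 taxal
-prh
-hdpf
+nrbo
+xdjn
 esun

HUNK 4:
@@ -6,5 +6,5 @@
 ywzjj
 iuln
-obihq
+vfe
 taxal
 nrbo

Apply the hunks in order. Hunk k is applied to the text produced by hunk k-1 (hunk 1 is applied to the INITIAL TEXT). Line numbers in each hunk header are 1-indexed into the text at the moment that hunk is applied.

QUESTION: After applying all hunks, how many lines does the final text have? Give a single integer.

Hunk 1: at line 3 remove [qsqd] add [kvpu,glfsi] -> 13 lines: zvqr pltq lmz dofs kvpu glfsi ywzjj iuln obihq taxal prh hdpf esun
Hunk 2: at line 3 remove [kvpu,glfsi] add [hco] -> 12 lines: zvqr pltq lmz dofs hco ywzjj iuln obihq taxal prh hdpf esun
Hunk 3: at line 9 remove [prh,hdpf] add [nrbo,xdjn] -> 12 lines: zvqr pltq lmz dofs hco ywzjj iuln obihq taxal nrbo xdjn esun
Hunk 4: at line 6 remove [obihq] add [vfe] -> 12 lines: zvqr pltq lmz dofs hco ywzjj iuln vfe taxal nrbo xdjn esun
Final line count: 12

Answer: 12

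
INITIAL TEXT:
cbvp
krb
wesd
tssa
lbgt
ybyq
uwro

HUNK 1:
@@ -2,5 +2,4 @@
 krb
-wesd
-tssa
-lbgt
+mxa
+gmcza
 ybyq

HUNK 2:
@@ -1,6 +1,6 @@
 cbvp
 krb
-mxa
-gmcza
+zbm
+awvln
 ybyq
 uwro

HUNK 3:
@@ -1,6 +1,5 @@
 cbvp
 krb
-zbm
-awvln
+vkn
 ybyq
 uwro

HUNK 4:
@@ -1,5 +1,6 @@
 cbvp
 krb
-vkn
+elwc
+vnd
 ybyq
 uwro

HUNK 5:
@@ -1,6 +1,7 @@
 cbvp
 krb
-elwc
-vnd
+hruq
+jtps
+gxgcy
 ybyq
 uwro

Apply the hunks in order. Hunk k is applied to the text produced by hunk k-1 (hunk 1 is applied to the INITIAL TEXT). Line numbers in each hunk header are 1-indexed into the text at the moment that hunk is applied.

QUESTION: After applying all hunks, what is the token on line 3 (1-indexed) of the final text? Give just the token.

Answer: hruq

Derivation:
Hunk 1: at line 2 remove [wesd,tssa,lbgt] add [mxa,gmcza] -> 6 lines: cbvp krb mxa gmcza ybyq uwro
Hunk 2: at line 1 remove [mxa,gmcza] add [zbm,awvln] -> 6 lines: cbvp krb zbm awvln ybyq uwro
Hunk 3: at line 1 remove [zbm,awvln] add [vkn] -> 5 lines: cbvp krb vkn ybyq uwro
Hunk 4: at line 1 remove [vkn] add [elwc,vnd] -> 6 lines: cbvp krb elwc vnd ybyq uwro
Hunk 5: at line 1 remove [elwc,vnd] add [hruq,jtps,gxgcy] -> 7 lines: cbvp krb hruq jtps gxgcy ybyq uwro
Final line 3: hruq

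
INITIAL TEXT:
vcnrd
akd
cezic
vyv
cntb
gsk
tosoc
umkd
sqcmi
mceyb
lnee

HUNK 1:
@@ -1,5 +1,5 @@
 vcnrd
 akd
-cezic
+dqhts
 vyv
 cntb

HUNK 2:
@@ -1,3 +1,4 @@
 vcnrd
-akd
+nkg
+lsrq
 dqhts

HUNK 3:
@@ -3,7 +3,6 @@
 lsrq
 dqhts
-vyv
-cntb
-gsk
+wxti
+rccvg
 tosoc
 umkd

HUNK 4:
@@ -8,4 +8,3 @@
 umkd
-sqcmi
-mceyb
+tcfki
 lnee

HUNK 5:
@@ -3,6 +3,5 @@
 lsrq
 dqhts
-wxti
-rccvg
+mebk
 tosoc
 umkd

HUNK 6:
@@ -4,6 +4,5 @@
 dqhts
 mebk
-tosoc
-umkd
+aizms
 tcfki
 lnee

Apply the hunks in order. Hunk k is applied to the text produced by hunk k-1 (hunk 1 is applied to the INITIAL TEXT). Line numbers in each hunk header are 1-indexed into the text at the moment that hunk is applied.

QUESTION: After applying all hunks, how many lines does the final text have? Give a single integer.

Hunk 1: at line 1 remove [cezic] add [dqhts] -> 11 lines: vcnrd akd dqhts vyv cntb gsk tosoc umkd sqcmi mceyb lnee
Hunk 2: at line 1 remove [akd] add [nkg,lsrq] -> 12 lines: vcnrd nkg lsrq dqhts vyv cntb gsk tosoc umkd sqcmi mceyb lnee
Hunk 3: at line 3 remove [vyv,cntb,gsk] add [wxti,rccvg] -> 11 lines: vcnrd nkg lsrq dqhts wxti rccvg tosoc umkd sqcmi mceyb lnee
Hunk 4: at line 8 remove [sqcmi,mceyb] add [tcfki] -> 10 lines: vcnrd nkg lsrq dqhts wxti rccvg tosoc umkd tcfki lnee
Hunk 5: at line 3 remove [wxti,rccvg] add [mebk] -> 9 lines: vcnrd nkg lsrq dqhts mebk tosoc umkd tcfki lnee
Hunk 6: at line 4 remove [tosoc,umkd] add [aizms] -> 8 lines: vcnrd nkg lsrq dqhts mebk aizms tcfki lnee
Final line count: 8

Answer: 8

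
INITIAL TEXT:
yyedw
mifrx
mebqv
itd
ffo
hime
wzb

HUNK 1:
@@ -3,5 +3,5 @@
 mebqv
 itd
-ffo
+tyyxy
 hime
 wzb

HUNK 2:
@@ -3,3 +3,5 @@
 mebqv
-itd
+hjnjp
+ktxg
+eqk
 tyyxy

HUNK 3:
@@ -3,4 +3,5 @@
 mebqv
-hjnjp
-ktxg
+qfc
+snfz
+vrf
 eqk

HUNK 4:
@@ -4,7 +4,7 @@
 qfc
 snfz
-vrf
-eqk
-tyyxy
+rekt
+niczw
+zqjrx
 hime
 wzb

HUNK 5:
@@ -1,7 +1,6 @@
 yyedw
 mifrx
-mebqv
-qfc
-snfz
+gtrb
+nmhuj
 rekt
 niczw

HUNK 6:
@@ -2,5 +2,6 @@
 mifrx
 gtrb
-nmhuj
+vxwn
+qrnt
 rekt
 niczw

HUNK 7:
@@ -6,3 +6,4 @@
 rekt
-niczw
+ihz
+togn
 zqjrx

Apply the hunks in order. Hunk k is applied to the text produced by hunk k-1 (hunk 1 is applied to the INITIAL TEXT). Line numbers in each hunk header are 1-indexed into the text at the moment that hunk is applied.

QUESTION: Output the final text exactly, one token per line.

Hunk 1: at line 3 remove [ffo] add [tyyxy] -> 7 lines: yyedw mifrx mebqv itd tyyxy hime wzb
Hunk 2: at line 3 remove [itd] add [hjnjp,ktxg,eqk] -> 9 lines: yyedw mifrx mebqv hjnjp ktxg eqk tyyxy hime wzb
Hunk 3: at line 3 remove [hjnjp,ktxg] add [qfc,snfz,vrf] -> 10 lines: yyedw mifrx mebqv qfc snfz vrf eqk tyyxy hime wzb
Hunk 4: at line 4 remove [vrf,eqk,tyyxy] add [rekt,niczw,zqjrx] -> 10 lines: yyedw mifrx mebqv qfc snfz rekt niczw zqjrx hime wzb
Hunk 5: at line 1 remove [mebqv,qfc,snfz] add [gtrb,nmhuj] -> 9 lines: yyedw mifrx gtrb nmhuj rekt niczw zqjrx hime wzb
Hunk 6: at line 2 remove [nmhuj] add [vxwn,qrnt] -> 10 lines: yyedw mifrx gtrb vxwn qrnt rekt niczw zqjrx hime wzb
Hunk 7: at line 6 remove [niczw] add [ihz,togn] -> 11 lines: yyedw mifrx gtrb vxwn qrnt rekt ihz togn zqjrx hime wzb

Answer: yyedw
mifrx
gtrb
vxwn
qrnt
rekt
ihz
togn
zqjrx
hime
wzb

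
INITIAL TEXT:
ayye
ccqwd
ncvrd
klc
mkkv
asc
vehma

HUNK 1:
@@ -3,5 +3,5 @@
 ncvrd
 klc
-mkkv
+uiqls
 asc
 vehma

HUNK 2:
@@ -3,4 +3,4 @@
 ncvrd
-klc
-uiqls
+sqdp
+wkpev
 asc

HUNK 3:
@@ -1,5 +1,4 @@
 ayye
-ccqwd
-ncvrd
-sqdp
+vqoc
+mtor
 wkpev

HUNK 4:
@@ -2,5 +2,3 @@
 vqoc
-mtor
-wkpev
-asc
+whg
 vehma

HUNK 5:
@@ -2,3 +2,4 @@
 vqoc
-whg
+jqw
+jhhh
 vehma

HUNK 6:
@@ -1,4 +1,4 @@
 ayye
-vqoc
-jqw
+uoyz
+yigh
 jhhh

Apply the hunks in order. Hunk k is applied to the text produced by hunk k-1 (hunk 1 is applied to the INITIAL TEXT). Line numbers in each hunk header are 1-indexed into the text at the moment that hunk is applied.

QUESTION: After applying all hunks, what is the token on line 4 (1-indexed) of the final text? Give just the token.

Answer: jhhh

Derivation:
Hunk 1: at line 3 remove [mkkv] add [uiqls] -> 7 lines: ayye ccqwd ncvrd klc uiqls asc vehma
Hunk 2: at line 3 remove [klc,uiqls] add [sqdp,wkpev] -> 7 lines: ayye ccqwd ncvrd sqdp wkpev asc vehma
Hunk 3: at line 1 remove [ccqwd,ncvrd,sqdp] add [vqoc,mtor] -> 6 lines: ayye vqoc mtor wkpev asc vehma
Hunk 4: at line 2 remove [mtor,wkpev,asc] add [whg] -> 4 lines: ayye vqoc whg vehma
Hunk 5: at line 2 remove [whg] add [jqw,jhhh] -> 5 lines: ayye vqoc jqw jhhh vehma
Hunk 6: at line 1 remove [vqoc,jqw] add [uoyz,yigh] -> 5 lines: ayye uoyz yigh jhhh vehma
Final line 4: jhhh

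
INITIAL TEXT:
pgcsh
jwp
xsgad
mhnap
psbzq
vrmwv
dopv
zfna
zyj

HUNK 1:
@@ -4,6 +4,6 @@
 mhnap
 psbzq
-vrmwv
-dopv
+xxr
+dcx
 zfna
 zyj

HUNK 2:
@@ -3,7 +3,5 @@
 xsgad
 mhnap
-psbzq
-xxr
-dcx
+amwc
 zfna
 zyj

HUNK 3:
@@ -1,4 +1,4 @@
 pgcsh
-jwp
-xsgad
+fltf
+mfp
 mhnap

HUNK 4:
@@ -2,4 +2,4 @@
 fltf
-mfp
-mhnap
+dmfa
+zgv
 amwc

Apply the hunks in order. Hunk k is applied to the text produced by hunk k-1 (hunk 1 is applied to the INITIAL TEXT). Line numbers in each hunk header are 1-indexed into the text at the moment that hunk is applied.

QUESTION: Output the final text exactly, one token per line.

Hunk 1: at line 4 remove [vrmwv,dopv] add [xxr,dcx] -> 9 lines: pgcsh jwp xsgad mhnap psbzq xxr dcx zfna zyj
Hunk 2: at line 3 remove [psbzq,xxr,dcx] add [amwc] -> 7 lines: pgcsh jwp xsgad mhnap amwc zfna zyj
Hunk 3: at line 1 remove [jwp,xsgad] add [fltf,mfp] -> 7 lines: pgcsh fltf mfp mhnap amwc zfna zyj
Hunk 4: at line 2 remove [mfp,mhnap] add [dmfa,zgv] -> 7 lines: pgcsh fltf dmfa zgv amwc zfna zyj

Answer: pgcsh
fltf
dmfa
zgv
amwc
zfna
zyj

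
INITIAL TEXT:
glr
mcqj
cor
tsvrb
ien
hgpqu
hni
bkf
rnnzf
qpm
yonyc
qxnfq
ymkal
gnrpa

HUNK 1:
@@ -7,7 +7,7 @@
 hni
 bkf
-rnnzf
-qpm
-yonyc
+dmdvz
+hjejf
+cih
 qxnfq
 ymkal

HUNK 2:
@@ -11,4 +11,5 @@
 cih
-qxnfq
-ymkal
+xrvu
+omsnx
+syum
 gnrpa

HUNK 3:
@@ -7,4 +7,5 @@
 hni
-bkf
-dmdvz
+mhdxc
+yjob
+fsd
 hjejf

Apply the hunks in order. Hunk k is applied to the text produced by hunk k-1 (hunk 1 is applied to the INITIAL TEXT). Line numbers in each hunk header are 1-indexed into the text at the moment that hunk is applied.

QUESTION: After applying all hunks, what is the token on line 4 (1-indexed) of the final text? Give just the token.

Answer: tsvrb

Derivation:
Hunk 1: at line 7 remove [rnnzf,qpm,yonyc] add [dmdvz,hjejf,cih] -> 14 lines: glr mcqj cor tsvrb ien hgpqu hni bkf dmdvz hjejf cih qxnfq ymkal gnrpa
Hunk 2: at line 11 remove [qxnfq,ymkal] add [xrvu,omsnx,syum] -> 15 lines: glr mcqj cor tsvrb ien hgpqu hni bkf dmdvz hjejf cih xrvu omsnx syum gnrpa
Hunk 3: at line 7 remove [bkf,dmdvz] add [mhdxc,yjob,fsd] -> 16 lines: glr mcqj cor tsvrb ien hgpqu hni mhdxc yjob fsd hjejf cih xrvu omsnx syum gnrpa
Final line 4: tsvrb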